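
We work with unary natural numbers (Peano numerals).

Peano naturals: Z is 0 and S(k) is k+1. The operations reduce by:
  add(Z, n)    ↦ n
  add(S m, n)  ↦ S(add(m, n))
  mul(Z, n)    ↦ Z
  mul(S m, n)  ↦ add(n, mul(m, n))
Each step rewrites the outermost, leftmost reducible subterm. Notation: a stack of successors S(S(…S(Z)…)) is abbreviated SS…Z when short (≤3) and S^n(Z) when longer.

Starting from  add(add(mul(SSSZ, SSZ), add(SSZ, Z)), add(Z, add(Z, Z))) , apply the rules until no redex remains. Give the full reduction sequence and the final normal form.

  start: add(add(mul(SSSZ, SSZ), add(SSZ, Z)), add(Z, add(Z, Z)))
  [1] add(add(add(SSZ, mul(SSZ, SSZ)), add(SSZ, Z)), add(Z, add(Z, Z)))
  [2] add(add(S(add(SZ, mul(SSZ, SSZ))), add(SSZ, Z)), add(Z, add(Z, Z)))
  [3] add(S(add(add(SZ, mul(SSZ, SSZ)), add(SSZ, Z))), add(Z, add(Z, Z)))
  [4] S(add(add(add(SZ, mul(SSZ, SSZ)), add(SSZ, Z)), add(Z, add(Z, Z))))
  [5] S(add(add(S(add(Z, mul(SSZ, SSZ))), add(SSZ, Z)), add(Z, add(Z, Z))))
  [6] S(add(S(add(add(Z, mul(SSZ, SSZ)), add(SSZ, Z))), add(Z, add(Z, Z))))
  [7] S(S(add(add(add(Z, mul(SSZ, SSZ)), add(SSZ, Z)), add(Z, add(Z, Z)))))
  [8] S(S(add(add(mul(SSZ, SSZ), add(SSZ, Z)), add(Z, add(Z, Z)))))
  [9] S(S(add(add(add(SSZ, mul(SZ, SSZ)), add(SSZ, Z)), add(Z, add(Z, Z)))))
  [10] S(S(add(add(S(add(SZ, mul(SZ, SSZ))), add(SSZ, Z)), add(Z, add(Z, Z)))))
  [11] S(S(add(S(add(add(SZ, mul(SZ, SSZ)), add(SSZ, Z))), add(Z, add(Z, Z)))))
  [12] S(S(S(add(add(add(SZ, mul(SZ, SSZ)), add(SSZ, Z)), add(Z, add(Z, Z))))))
  [13] S(S(S(add(add(S(add(Z, mul(SZ, SSZ))), add(SSZ, Z)), add(Z, add(Z, Z))))))
  [14] S(S(S(add(S(add(add(Z, mul(SZ, SSZ)), add(SSZ, Z))), add(Z, add(Z, Z))))))
  [15] S(S(S(S(add(add(add(Z, mul(SZ, SSZ)), add(SSZ, Z)), add(Z, add(Z, Z)))))))
  [16] S(S(S(S(add(add(mul(SZ, SSZ), add(SSZ, Z)), add(Z, add(Z, Z)))))))
  [17] S(S(S(S(add(add(add(SSZ, mul(Z, SSZ)), add(SSZ, Z)), add(Z, add(Z, Z)))))))
  [18] S(S(S(S(add(add(S(add(SZ, mul(Z, SSZ))), add(SSZ, Z)), add(Z, add(Z, Z)))))))
  [19] S(S(S(S(add(S(add(add(SZ, mul(Z, SSZ)), add(SSZ, Z))), add(Z, add(Z, Z)))))))
  [20] S(S(S(S(S(add(add(add(SZ, mul(Z, SSZ)), add(SSZ, Z)), add(Z, add(Z, Z))))))))
  [21] S(S(S(S(S(add(add(S(add(Z, mul(Z, SSZ))), add(SSZ, Z)), add(Z, add(Z, Z))))))))
  [22] S(S(S(S(S(add(S(add(add(Z, mul(Z, SSZ)), add(SSZ, Z))), add(Z, add(Z, Z))))))))
  [23] S(S(S(S(S(S(add(add(add(Z, mul(Z, SSZ)), add(SSZ, Z)), add(Z, add(Z, Z)))))))))
  [24] S(S(S(S(S(S(add(add(mul(Z, SSZ), add(SSZ, Z)), add(Z, add(Z, Z)))))))))
  [25] S(S(S(S(S(S(add(add(Z, add(SSZ, Z)), add(Z, add(Z, Z)))))))))
  [26] S(S(S(S(S(S(add(add(SSZ, Z), add(Z, add(Z, Z)))))))))
  [27] S(S(S(S(S(S(add(S(add(SZ, Z)), add(Z, add(Z, Z)))))))))
  [28] S(S(S(S(S(S(S(add(add(SZ, Z), add(Z, add(Z, Z))))))))))
  [29] S(S(S(S(S(S(S(add(S(add(Z, Z)), add(Z, add(Z, Z))))))))))
  [30] S(S(S(S(S(S(S(S(add(add(Z, Z), add(Z, add(Z, Z)))))))))))
  [31] S(S(S(S(S(S(S(S(add(Z, add(Z, add(Z, Z)))))))))))
  [32] S(S(S(S(S(S(S(S(add(Z, add(Z, Z))))))))))
  [33] S(S(S(S(S(S(S(S(add(Z, Z)))))))))
  [34] S^8(Z)

Answer: normal form = S^8(Z)  (in 34 steps)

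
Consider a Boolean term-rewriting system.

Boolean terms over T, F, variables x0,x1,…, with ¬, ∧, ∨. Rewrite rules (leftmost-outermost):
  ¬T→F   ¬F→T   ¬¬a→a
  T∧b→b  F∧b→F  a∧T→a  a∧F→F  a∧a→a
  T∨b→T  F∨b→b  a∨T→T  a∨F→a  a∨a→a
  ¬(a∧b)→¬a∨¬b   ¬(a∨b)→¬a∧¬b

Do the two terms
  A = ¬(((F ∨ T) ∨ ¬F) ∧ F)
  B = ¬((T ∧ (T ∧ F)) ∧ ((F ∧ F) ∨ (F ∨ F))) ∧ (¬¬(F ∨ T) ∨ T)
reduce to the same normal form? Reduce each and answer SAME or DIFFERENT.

Answer: SAME — A ⇓ T, B ⇓ T

Working:
Term A:
  start: ¬(((F ∨ T) ∨ ¬F) ∧ F)
  →1  ¬((F ∨ T) ∨ ¬F) ∨ ¬F
  →2  (¬(F ∨ T) ∧ ¬¬F) ∨ ¬F
  →3  ((¬F ∧ ¬T) ∧ ¬¬F) ∨ ¬F
  →4  ((T ∧ ¬T) ∧ ¬¬F) ∨ ¬F
  →5  (¬T ∧ ¬¬F) ∨ ¬F
  →6  (F ∧ ¬¬F) ∨ ¬F
  →7  F ∨ ¬F
  →8  ¬F
  →9  T

Term B:
  start: ¬((T ∧ (T ∧ F)) ∧ ((F ∧ F) ∨ (F ∨ F))) ∧ (¬¬(F ∨ T) ∨ T)
  →1  (¬(T ∧ (T ∧ F)) ∨ ¬((F ∧ F) ∨ (F ∨ F))) ∧ (¬¬(F ∨ T) ∨ T)
  →2  ((¬T ∨ ¬(T ∧ F)) ∨ ¬((F ∧ F) ∨ (F ∨ F))) ∧ (¬¬(F ∨ T) ∨ T)
  →3  ((F ∨ ¬(T ∧ F)) ∨ ¬((F ∧ F) ∨ (F ∨ F))) ∧ (¬¬(F ∨ T) ∨ T)
  →4  (¬(T ∧ F) ∨ ¬((F ∧ F) ∨ (F ∨ F))) ∧ (¬¬(F ∨ T) ∨ T)
  →5  ((¬T ∨ ¬F) ∨ ¬((F ∧ F) ∨ (F ∨ F))) ∧ (¬¬(F ∨ T) ∨ T)
  →6  ((F ∨ ¬F) ∨ ¬((F ∧ F) ∨ (F ∨ F))) ∧ (¬¬(F ∨ T) ∨ T)
  →7  (¬F ∨ ¬((F ∧ F) ∨ (F ∨ F))) ∧ (¬¬(F ∨ T) ∨ T)
  →8  (T ∨ ¬((F ∧ F) ∨ (F ∨ F))) ∧ (¬¬(F ∨ T) ∨ T)
  →9  T ∧ (¬¬(F ∨ T) ∨ T)
  →10  ¬¬(F ∨ T) ∨ T
  →11  T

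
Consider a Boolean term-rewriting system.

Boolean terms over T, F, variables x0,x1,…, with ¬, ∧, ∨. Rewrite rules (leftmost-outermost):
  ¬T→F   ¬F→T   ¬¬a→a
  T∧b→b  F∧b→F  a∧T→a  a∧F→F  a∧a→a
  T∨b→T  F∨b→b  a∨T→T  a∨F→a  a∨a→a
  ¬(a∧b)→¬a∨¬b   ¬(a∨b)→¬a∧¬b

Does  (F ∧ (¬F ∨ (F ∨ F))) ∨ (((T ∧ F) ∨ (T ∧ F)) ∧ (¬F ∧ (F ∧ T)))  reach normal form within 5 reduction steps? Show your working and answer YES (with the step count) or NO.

Answer: YES — reaches normal form F in 5 ≤ 5 steps

Derivation:
  start: (F ∧ (¬F ∨ (F ∨ F))) ∨ (((T ∧ F) ∨ (T ∧ F)) ∧ (¬F ∧ (F ∧ T)))
  step 1: F ∨ (((T ∧ F) ∨ (T ∧ F)) ∧ (¬F ∧ (F ∧ T)))
  step 2: ((T ∧ F) ∨ (T ∧ F)) ∧ (¬F ∧ (F ∧ T))
  step 3: (T ∧ F) ∧ (¬F ∧ (F ∧ T))
  step 4: F ∧ (¬F ∧ (F ∧ T))
  step 5: F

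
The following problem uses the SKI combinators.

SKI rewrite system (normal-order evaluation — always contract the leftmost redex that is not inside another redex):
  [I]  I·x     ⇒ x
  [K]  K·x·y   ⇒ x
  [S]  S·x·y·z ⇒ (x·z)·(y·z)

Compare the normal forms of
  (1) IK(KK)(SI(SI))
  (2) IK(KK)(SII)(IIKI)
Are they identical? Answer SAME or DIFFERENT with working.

Term A:
  start: IK(KK)(SI(SI))
  [1] K(KK)(SI(SI))
  [2] KK

Term B:
  start: IK(KK)(SII)(IIKI)
  [1] K(KK)(SII)(IIKI)
  [2] KK(IIKI)
  [3] K

Answer: DIFFERENT — A ⇓ KK, B ⇓ K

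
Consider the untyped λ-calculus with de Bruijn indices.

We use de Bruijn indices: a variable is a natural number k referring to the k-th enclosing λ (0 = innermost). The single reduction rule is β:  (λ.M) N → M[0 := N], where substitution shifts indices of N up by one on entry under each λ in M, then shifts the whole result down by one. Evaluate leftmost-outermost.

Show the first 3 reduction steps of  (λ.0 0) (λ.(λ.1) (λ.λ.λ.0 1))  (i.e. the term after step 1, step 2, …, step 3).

  start: (λ.0 0) (λ.(λ.1) (λ.λ.λ.0 1))
  step 1: (λ.(λ.1) (λ.λ.λ.0 1)) (λ.(λ.1) (λ.λ.λ.0 1))
  step 2: (λ.λ.(λ.1) (λ.λ.λ.0 1)) (λ.λ.λ.0 1)
  step 3: λ.(λ.1) (λ.λ.λ.0 1)

Answer: after 3 steps: λ.(λ.1) (λ.λ.λ.0 1)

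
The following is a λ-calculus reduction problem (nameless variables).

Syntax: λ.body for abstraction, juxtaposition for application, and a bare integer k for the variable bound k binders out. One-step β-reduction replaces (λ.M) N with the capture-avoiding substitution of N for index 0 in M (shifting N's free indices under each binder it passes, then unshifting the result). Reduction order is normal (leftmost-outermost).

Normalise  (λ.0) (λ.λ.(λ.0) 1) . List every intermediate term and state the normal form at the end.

Answer: normal form = λ.λ.1  (in 2 steps)

Working:
  start: (λ.0) (λ.λ.(λ.0) 1)
  step 1: λ.λ.(λ.0) 1
  step 2: λ.λ.1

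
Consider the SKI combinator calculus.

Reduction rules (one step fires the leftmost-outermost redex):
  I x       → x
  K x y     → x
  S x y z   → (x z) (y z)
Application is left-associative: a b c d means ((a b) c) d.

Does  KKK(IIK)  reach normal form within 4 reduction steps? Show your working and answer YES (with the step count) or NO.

  start: KKK(IIK)
  →1  K(IIK)
  →2  K(IK)
  →3  KK

Answer: YES — reaches normal form KK in 3 ≤ 4 steps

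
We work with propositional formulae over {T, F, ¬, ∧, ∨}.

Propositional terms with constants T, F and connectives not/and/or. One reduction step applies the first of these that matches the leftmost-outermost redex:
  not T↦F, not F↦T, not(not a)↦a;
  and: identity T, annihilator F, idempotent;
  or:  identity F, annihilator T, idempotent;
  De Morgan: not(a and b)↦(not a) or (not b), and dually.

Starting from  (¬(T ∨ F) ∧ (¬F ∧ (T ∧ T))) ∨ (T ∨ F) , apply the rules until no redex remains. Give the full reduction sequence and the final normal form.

Answer: normal form = T  (in 6 steps)

Derivation:
  start: (¬(T ∨ F) ∧ (¬F ∧ (T ∧ T))) ∨ (T ∨ F)
  step 1: ((¬T ∧ ¬F) ∧ (¬F ∧ (T ∧ T))) ∨ (T ∨ F)
  step 2: ((F ∧ ¬F) ∧ (¬F ∧ (T ∧ T))) ∨ (T ∨ F)
  step 3: (F ∧ (¬F ∧ (T ∧ T))) ∨ (T ∨ F)
  step 4: F ∨ (T ∨ F)
  step 5: T ∨ F
  step 6: T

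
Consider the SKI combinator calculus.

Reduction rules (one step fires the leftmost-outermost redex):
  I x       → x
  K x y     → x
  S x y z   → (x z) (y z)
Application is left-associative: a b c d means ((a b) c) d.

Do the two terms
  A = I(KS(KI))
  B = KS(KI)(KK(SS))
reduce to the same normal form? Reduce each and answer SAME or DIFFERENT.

Term A:
  start: I(KS(KI))
  →1  KS(KI)
  →2  S

Term B:
  start: KS(KI)(KK(SS))
  →1  S(KK(SS))
  →2  SK

Answer: DIFFERENT — A ⇓ S, B ⇓ SK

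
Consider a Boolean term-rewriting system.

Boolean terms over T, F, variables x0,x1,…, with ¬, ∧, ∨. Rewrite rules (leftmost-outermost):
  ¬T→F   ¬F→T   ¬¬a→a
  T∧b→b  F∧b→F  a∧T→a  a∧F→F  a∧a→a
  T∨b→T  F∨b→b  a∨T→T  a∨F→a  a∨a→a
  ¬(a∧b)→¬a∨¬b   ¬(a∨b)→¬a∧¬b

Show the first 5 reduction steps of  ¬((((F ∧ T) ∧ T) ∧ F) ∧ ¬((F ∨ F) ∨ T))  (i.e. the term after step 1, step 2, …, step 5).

  start: ¬((((F ∧ T) ∧ T) ∧ F) ∧ ¬((F ∨ F) ∨ T))
  step 1: ¬(((F ∧ T) ∧ T) ∧ F) ∨ ¬¬((F ∨ F) ∨ T)
  step 2: (¬((F ∧ T) ∧ T) ∨ ¬F) ∨ ¬¬((F ∨ F) ∨ T)
  step 3: ((¬(F ∧ T) ∨ ¬T) ∨ ¬F) ∨ ¬¬((F ∨ F) ∨ T)
  step 4: (((¬F ∨ ¬T) ∨ ¬T) ∨ ¬F) ∨ ¬¬((F ∨ F) ∨ T)
  step 5: (((T ∨ ¬T) ∨ ¬T) ∨ ¬F) ∨ ¬¬((F ∨ F) ∨ T)

Answer: after 5 steps: (((T ∨ ¬T) ∨ ¬T) ∨ ¬F) ∨ ¬¬((F ∨ F) ∨ T)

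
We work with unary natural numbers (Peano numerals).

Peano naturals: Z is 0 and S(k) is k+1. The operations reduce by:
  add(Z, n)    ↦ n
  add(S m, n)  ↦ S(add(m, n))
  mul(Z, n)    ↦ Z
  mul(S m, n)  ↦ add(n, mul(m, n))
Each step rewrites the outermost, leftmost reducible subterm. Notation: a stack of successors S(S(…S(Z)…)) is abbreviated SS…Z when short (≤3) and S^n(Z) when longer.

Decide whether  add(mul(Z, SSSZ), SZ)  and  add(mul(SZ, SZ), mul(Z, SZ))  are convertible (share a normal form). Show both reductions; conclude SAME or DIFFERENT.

Term A:
  start: add(mul(Z, SSSZ), SZ)
  step 1: add(Z, SZ)
  step 2: SZ

Term B:
  start: add(mul(SZ, SZ), mul(Z, SZ))
  step 1: add(add(SZ, mul(Z, SZ)), mul(Z, SZ))
  step 2: add(S(add(Z, mul(Z, SZ))), mul(Z, SZ))
  step 3: S(add(add(Z, mul(Z, SZ)), mul(Z, SZ)))
  step 4: S(add(mul(Z, SZ), mul(Z, SZ)))
  step 5: S(add(Z, mul(Z, SZ)))
  step 6: S(mul(Z, SZ))
  step 7: SZ

Answer: SAME — A ⇓ SZ, B ⇓ SZ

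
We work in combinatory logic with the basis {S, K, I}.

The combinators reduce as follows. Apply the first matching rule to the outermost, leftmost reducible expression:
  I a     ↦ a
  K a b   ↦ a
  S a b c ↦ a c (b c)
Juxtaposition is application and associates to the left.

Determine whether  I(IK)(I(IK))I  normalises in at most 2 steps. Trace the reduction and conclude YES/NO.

Answer: NO — after 2 steps the term is K(I(IK))I, not yet normal

Working:
  start: I(IK)(I(IK))I
  step 1: IK(I(IK))I
  step 2: K(I(IK))I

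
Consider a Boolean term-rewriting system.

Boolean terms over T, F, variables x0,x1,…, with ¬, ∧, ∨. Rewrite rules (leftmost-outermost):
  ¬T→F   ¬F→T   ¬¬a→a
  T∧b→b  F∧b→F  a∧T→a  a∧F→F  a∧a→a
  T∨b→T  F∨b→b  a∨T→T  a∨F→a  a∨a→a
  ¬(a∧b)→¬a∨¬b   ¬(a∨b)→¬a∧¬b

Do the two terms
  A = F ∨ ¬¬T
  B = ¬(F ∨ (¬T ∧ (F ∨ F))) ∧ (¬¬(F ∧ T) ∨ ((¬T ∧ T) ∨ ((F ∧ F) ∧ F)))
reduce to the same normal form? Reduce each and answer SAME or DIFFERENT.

Answer: DIFFERENT — A ⇓ T, B ⇓ F

Reduction:
Term A:
  start: F ∨ ¬¬T
  step 1: ¬¬T
  step 2: T

Term B:
  start: ¬(F ∨ (¬T ∧ (F ∨ F))) ∧ (¬¬(F ∧ T) ∨ ((¬T ∧ T) ∨ ((F ∧ F) ∧ F)))
  step 1: (¬F ∧ ¬(¬T ∧ (F ∨ F))) ∧ (¬¬(F ∧ T) ∨ ((¬T ∧ T) ∨ ((F ∧ F) ∧ F)))
  step 2: (T ∧ ¬(¬T ∧ (F ∨ F))) ∧ (¬¬(F ∧ T) ∨ ((¬T ∧ T) ∨ ((F ∧ F) ∧ F)))
  step 3: ¬(¬T ∧ (F ∨ F)) ∧ (¬¬(F ∧ T) ∨ ((¬T ∧ T) ∨ ((F ∧ F) ∧ F)))
  step 4: (¬¬T ∨ ¬(F ∨ F)) ∧ (¬¬(F ∧ T) ∨ ((¬T ∧ T) ∨ ((F ∧ F) ∧ F)))
  step 5: (T ∨ ¬(F ∨ F)) ∧ (¬¬(F ∧ T) ∨ ((¬T ∧ T) ∨ ((F ∧ F) ∧ F)))
  step 6: T ∧ (¬¬(F ∧ T) ∨ ((¬T ∧ T) ∨ ((F ∧ F) ∧ F)))
  step 7: ¬¬(F ∧ T) ∨ ((¬T ∧ T) ∨ ((F ∧ F) ∧ F))
  step 8: (F ∧ T) ∨ ((¬T ∧ T) ∨ ((F ∧ F) ∧ F))
  step 9: F ∨ ((¬T ∧ T) ∨ ((F ∧ F) ∧ F))
  step 10: (¬T ∧ T) ∨ ((F ∧ F) ∧ F)
  step 11: ¬T ∨ ((F ∧ F) ∧ F)
  step 12: F ∨ ((F ∧ F) ∧ F)
  step 13: (F ∧ F) ∧ F
  step 14: F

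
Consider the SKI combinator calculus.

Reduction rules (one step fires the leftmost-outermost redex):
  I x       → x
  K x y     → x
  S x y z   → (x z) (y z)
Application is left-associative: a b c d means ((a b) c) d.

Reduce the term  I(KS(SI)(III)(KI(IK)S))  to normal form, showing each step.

Answer: normal form = SIS  (in 6 steps)

Reduction:
  start: I(KS(SI)(III)(KI(IK)S))
  [1] KS(SI)(III)(KI(IK)S)
  [2] S(III)(KI(IK)S)
  [3] S(II)(KI(IK)S)
  [4] SI(KI(IK)S)
  [5] SI(IS)
  [6] SIS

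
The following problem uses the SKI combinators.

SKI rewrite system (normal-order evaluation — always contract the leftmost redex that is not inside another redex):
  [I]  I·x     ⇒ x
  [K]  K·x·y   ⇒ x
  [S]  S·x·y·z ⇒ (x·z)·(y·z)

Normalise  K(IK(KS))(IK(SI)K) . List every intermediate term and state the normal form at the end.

Answer: normal form = K(KS)  (in 2 steps)

Reduction:
  start: K(IK(KS))(IK(SI)K)
  →1  IK(KS)
  →2  K(KS)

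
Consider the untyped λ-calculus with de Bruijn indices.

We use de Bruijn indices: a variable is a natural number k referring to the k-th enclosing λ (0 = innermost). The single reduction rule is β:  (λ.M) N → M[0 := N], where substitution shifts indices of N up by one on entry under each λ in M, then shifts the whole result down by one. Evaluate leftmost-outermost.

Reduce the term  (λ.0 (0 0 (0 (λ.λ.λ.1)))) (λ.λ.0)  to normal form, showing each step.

Answer: normal form = λ.0  (in 2 steps)

Derivation:
  start: (λ.0 (0 0 (0 (λ.λ.λ.1)))) (λ.λ.0)
  →1  (λ.λ.0) ((λ.λ.0) (λ.λ.0) ((λ.λ.0) (λ.λ.λ.1)))
  →2  λ.0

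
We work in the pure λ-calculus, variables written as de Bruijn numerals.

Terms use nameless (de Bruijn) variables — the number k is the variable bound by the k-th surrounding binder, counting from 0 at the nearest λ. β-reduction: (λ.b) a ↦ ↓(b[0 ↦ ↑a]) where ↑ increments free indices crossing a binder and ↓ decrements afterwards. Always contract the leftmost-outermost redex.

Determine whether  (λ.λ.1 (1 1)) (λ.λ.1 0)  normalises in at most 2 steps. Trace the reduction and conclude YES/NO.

Answer: NO — after 2 steps the term is λ.λ.(λ.λ.1 0) (λ.λ.1 0) 0, not yet normal

Reduction:
  start: (λ.λ.1 (1 1)) (λ.λ.1 0)
  →1  λ.(λ.λ.1 0) ((λ.λ.1 0) (λ.λ.1 0))
  →2  λ.λ.(λ.λ.1 0) (λ.λ.1 0) 0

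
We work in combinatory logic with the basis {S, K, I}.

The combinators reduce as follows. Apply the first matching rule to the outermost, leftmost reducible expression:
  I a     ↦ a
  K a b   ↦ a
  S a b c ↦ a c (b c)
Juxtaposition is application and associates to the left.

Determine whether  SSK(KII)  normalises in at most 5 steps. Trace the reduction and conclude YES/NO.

  start: SSK(KII)
  [1] S(KII)(K(KII))
  [2] SI(K(KII))
  [3] SI(KI)

Answer: YES — reaches normal form SI(KI) in 3 ≤ 5 steps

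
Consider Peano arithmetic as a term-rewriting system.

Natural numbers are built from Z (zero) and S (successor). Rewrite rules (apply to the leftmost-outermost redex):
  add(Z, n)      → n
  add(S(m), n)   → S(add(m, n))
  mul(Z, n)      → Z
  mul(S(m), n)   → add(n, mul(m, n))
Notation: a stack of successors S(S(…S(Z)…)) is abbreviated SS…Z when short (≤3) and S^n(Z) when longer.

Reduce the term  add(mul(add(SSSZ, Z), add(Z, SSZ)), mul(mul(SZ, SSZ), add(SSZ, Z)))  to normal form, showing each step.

  start: add(mul(add(SSSZ, Z), add(Z, SSZ)), mul(mul(SZ, SSZ), add(SSZ, Z)))
  [1] add(mul(S(add(SSZ, Z)), add(Z, SSZ)), mul(mul(SZ, SSZ), add(SSZ, Z)))
  [2] add(add(add(Z, SSZ), mul(add(SSZ, Z), add(Z, SSZ))), mul(mul(SZ, SSZ), add(SSZ, Z)))
  [3] add(add(SSZ, mul(add(SSZ, Z), add(Z, SSZ))), mul(mul(SZ, SSZ), add(SSZ, Z)))
  [4] add(S(add(SZ, mul(add(SSZ, Z), add(Z, SSZ)))), mul(mul(SZ, SSZ), add(SSZ, Z)))
  [5] S(add(add(SZ, mul(add(SSZ, Z), add(Z, SSZ))), mul(mul(SZ, SSZ), add(SSZ, Z))))
  [6] S(add(S(add(Z, mul(add(SSZ, Z), add(Z, SSZ)))), mul(mul(SZ, SSZ), add(SSZ, Z))))
  [7] S(S(add(add(Z, mul(add(SSZ, Z), add(Z, SSZ))), mul(mul(SZ, SSZ), add(SSZ, Z)))))
  [8] S(S(add(mul(add(SSZ, Z), add(Z, SSZ)), mul(mul(SZ, SSZ), add(SSZ, Z)))))
  [9] S(S(add(mul(S(add(SZ, Z)), add(Z, SSZ)), mul(mul(SZ, SSZ), add(SSZ, Z)))))
  [10] S(S(add(add(add(Z, SSZ), mul(add(SZ, Z), add(Z, SSZ))), mul(mul(SZ, SSZ), add(SSZ, Z)))))
  [11] S(S(add(add(SSZ, mul(add(SZ, Z), add(Z, SSZ))), mul(mul(SZ, SSZ), add(SSZ, Z)))))
  [12] S(S(add(S(add(SZ, mul(add(SZ, Z), add(Z, SSZ)))), mul(mul(SZ, SSZ), add(SSZ, Z)))))
  [13] S(S(S(add(add(SZ, mul(add(SZ, Z), add(Z, SSZ))), mul(mul(SZ, SSZ), add(SSZ, Z))))))
  [14] S(S(S(add(S(add(Z, mul(add(SZ, Z), add(Z, SSZ)))), mul(mul(SZ, SSZ), add(SSZ, Z))))))
  [15] S(S(S(S(add(add(Z, mul(add(SZ, Z), add(Z, SSZ))), mul(mul(SZ, SSZ), add(SSZ, Z)))))))
  [16] S(S(S(S(add(mul(add(SZ, Z), add(Z, SSZ)), mul(mul(SZ, SSZ), add(SSZ, Z)))))))
  [17] S(S(S(S(add(mul(S(add(Z, Z)), add(Z, SSZ)), mul(mul(SZ, SSZ), add(SSZ, Z)))))))
  [18] S(S(S(S(add(add(add(Z, SSZ), mul(add(Z, Z), add(Z, SSZ))), mul(mul(SZ, SSZ), add(SSZ, Z)))))))
  [19] S(S(S(S(add(add(SSZ, mul(add(Z, Z), add(Z, SSZ))), mul(mul(SZ, SSZ), add(SSZ, Z)))))))
  [20] S(S(S(S(add(S(add(SZ, mul(add(Z, Z), add(Z, SSZ)))), mul(mul(SZ, SSZ), add(SSZ, Z)))))))
  [21] S(S(S(S(S(add(add(SZ, mul(add(Z, Z), add(Z, SSZ))), mul(mul(SZ, SSZ), add(SSZ, Z))))))))
  [22] S(S(S(S(S(add(S(add(Z, mul(add(Z, Z), add(Z, SSZ)))), mul(mul(SZ, SSZ), add(SSZ, Z))))))))
  [23] S(S(S(S(S(S(add(add(Z, mul(add(Z, Z), add(Z, SSZ))), mul(mul(SZ, SSZ), add(SSZ, Z)))))))))
  [24] S(S(S(S(S(S(add(mul(add(Z, Z), add(Z, SSZ)), mul(mul(SZ, SSZ), add(SSZ, Z)))))))))
  [25] S(S(S(S(S(S(add(mul(Z, add(Z, SSZ)), mul(mul(SZ, SSZ), add(SSZ, Z)))))))))
  [26] S(S(S(S(S(S(add(Z, mul(mul(SZ, SSZ), add(SSZ, Z)))))))))
  [27] S(S(S(S(S(S(mul(mul(SZ, SSZ), add(SSZ, Z))))))))
  [28] S(S(S(S(S(S(mul(add(SSZ, mul(Z, SSZ)), add(SSZ, Z))))))))
  [29] S(S(S(S(S(S(mul(S(add(SZ, mul(Z, SSZ))), add(SSZ, Z))))))))
  [30] S(S(S(S(S(S(add(add(SSZ, Z), mul(add(SZ, mul(Z, SSZ)), add(SSZ, Z)))))))))
  [31] S(S(S(S(S(S(add(S(add(SZ, Z)), mul(add(SZ, mul(Z, SSZ)), add(SSZ, Z)))))))))
  [32] S(S(S(S(S(S(S(add(add(SZ, Z), mul(add(SZ, mul(Z, SSZ)), add(SSZ, Z))))))))))
  [33] S(S(S(S(S(S(S(add(S(add(Z, Z)), mul(add(SZ, mul(Z, SSZ)), add(SSZ, Z))))))))))
  [34] S(S(S(S(S(S(S(S(add(add(Z, Z), mul(add(SZ, mul(Z, SSZ)), add(SSZ, Z)))))))))))
  [35] S(S(S(S(S(S(S(S(add(Z, mul(add(SZ, mul(Z, SSZ)), add(SSZ, Z)))))))))))
  [36] S(S(S(S(S(S(S(S(mul(add(SZ, mul(Z, SSZ)), add(SSZ, Z))))))))))
  [37] S(S(S(S(S(S(S(S(mul(S(add(Z, mul(Z, SSZ))), add(SSZ, Z))))))))))
  [38] S(S(S(S(S(S(S(S(add(add(SSZ, Z), mul(add(Z, mul(Z, SSZ)), add(SSZ, Z)))))))))))
  [39] S(S(S(S(S(S(S(S(add(S(add(SZ, Z)), mul(add(Z, mul(Z, SSZ)), add(SSZ, Z)))))))))))
  [40] S(S(S(S(S(S(S(S(S(add(add(SZ, Z), mul(add(Z, mul(Z, SSZ)), add(SSZ, Z))))))))))))
  [41] S(S(S(S(S(S(S(S(S(add(S(add(Z, Z)), mul(add(Z, mul(Z, SSZ)), add(SSZ, Z))))))))))))
  [42] S(S(S(S(S(S(S(S(S(S(add(add(Z, Z), mul(add(Z, mul(Z, SSZ)), add(SSZ, Z)))))))))))))
  [43] S(S(S(S(S(S(S(S(S(S(add(Z, mul(add(Z, mul(Z, SSZ)), add(SSZ, Z)))))))))))))
  [44] S(S(S(S(S(S(S(S(S(S(mul(add(Z, mul(Z, SSZ)), add(SSZ, Z))))))))))))
  [45] S(S(S(S(S(S(S(S(S(S(mul(mul(Z, SSZ), add(SSZ, Z))))))))))))
  [46] S(S(S(S(S(S(S(S(S(S(mul(Z, add(SSZ, Z))))))))))))
  [47] S^10(Z)

Answer: normal form = S^10(Z)  (in 47 steps)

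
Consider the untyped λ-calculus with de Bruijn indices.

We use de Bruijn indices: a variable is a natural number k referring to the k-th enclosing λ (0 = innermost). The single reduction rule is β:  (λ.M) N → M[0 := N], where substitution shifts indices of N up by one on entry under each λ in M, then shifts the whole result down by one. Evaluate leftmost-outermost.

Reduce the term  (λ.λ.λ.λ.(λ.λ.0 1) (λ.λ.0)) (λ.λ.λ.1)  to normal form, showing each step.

  start: (λ.λ.λ.λ.(λ.λ.0 1) (λ.λ.0)) (λ.λ.λ.1)
  step 1: λ.λ.λ.(λ.λ.0 1) (λ.λ.0)
  step 2: λ.λ.λ.λ.0 (λ.λ.0)

Answer: normal form = λ.λ.λ.λ.0 (λ.λ.0)  (in 2 steps)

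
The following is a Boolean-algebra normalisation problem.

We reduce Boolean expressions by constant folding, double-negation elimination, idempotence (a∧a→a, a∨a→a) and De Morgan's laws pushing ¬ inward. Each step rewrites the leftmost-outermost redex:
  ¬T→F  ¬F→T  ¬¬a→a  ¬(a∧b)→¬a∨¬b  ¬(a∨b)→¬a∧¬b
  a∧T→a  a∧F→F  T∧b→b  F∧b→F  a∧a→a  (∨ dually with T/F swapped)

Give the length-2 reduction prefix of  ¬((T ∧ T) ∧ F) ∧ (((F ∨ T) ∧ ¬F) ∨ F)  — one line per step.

Answer: after 2 steps: ((¬T ∨ ¬T) ∨ ¬F) ∧ (((F ∨ T) ∧ ¬F) ∨ F)

Reduction:
  start: ¬((T ∧ T) ∧ F) ∧ (((F ∨ T) ∧ ¬F) ∨ F)
  →1  (¬(T ∧ T) ∨ ¬F) ∧ (((F ∨ T) ∧ ¬F) ∨ F)
  →2  ((¬T ∨ ¬T) ∨ ¬F) ∧ (((F ∨ T) ∧ ¬F) ∨ F)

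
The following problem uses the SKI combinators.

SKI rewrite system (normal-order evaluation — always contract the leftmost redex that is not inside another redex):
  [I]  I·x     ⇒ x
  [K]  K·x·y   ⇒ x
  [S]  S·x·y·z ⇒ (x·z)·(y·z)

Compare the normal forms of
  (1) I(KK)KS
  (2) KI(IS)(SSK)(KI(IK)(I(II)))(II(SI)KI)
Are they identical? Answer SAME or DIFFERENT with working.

Answer: DIFFERENT — A ⇓ KS, B ⇓ I

Derivation:
Term A:
  start: I(KK)KS
  [1] KKKS
  [2] KS

Term B:
  start: KI(IS)(SSK)(KI(IK)(I(II)))(II(SI)KI)
  [1] I(SSK)(KI(IK)(I(II)))(II(SI)KI)
  [2] SSK(KI(IK)(I(II)))(II(SI)KI)
  [3] S(KI(IK)(I(II)))(K(KI(IK)(I(II))))(II(SI)KI)
  [4] KI(IK)(I(II))(II(SI)KI)(K(KI(IK)(I(II)))(II(SI)KI))
  [5] I(I(II))(II(SI)KI)(K(KI(IK)(I(II)))(II(SI)KI))
  [6] I(II)(II(SI)KI)(K(KI(IK)(I(II)))(II(SI)KI))
  [7] II(II(SI)KI)(K(KI(IK)(I(II)))(II(SI)KI))
  [8] I(II(SI)KI)(K(KI(IK)(I(II)))(II(SI)KI))
  [9] II(SI)KI(K(KI(IK)(I(II)))(II(SI)KI))
  [10] I(SI)KI(K(KI(IK)(I(II)))(II(SI)KI))
  [11] SIKI(K(KI(IK)(I(II)))(II(SI)KI))
  [12] II(KI)(K(KI(IK)(I(II)))(II(SI)KI))
  [13] I(KI)(K(KI(IK)(I(II)))(II(SI)KI))
  [14] KI(K(KI(IK)(I(II)))(II(SI)KI))
  [15] I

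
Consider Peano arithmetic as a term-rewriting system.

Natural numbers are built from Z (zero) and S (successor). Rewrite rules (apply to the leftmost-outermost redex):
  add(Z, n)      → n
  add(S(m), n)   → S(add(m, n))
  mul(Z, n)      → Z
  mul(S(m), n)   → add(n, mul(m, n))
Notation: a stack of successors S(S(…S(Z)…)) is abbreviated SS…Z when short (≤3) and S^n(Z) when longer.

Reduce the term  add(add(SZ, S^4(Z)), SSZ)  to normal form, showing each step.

  start: add(add(SZ, S^4(Z)), SSZ)
  step 1: add(S(add(Z, S^4(Z))), SSZ)
  step 2: S(add(add(Z, S^4(Z)), SSZ))
  step 3: S(add(S^4(Z), SSZ))
  step 4: S(S(add(SSSZ, SSZ)))
  step 5: S(S(S(add(SSZ, SSZ))))
  step 6: S(S(S(S(add(SZ, SSZ)))))
  step 7: S(S(S(S(S(add(Z, SSZ))))))
  step 8: S^7(Z)

Answer: normal form = S^7(Z)  (in 8 steps)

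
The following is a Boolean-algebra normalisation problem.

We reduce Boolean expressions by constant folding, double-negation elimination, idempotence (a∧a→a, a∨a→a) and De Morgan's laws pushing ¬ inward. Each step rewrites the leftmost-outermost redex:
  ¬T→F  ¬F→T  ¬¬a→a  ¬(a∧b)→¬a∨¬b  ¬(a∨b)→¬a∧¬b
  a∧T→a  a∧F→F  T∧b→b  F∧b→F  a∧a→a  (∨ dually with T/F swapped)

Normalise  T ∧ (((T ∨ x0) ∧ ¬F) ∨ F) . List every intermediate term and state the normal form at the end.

Answer: normal form = T  (in 5 steps)

Reduction:
  start: T ∧ (((T ∨ x0) ∧ ¬F) ∨ F)
  →1  ((T ∨ x0) ∧ ¬F) ∨ F
  →2  (T ∨ x0) ∧ ¬F
  →3  T ∧ ¬F
  →4  ¬F
  →5  T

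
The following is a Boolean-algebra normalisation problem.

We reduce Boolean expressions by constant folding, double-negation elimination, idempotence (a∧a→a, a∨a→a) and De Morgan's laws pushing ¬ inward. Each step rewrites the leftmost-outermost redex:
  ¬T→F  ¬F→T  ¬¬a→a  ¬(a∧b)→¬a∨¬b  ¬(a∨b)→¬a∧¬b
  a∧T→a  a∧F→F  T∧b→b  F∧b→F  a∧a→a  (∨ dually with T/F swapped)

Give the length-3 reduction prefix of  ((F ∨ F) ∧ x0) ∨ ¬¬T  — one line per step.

Answer: after 3 steps: ¬¬T

Working:
  start: ((F ∨ F) ∧ x0) ∨ ¬¬T
  [1] (F ∧ x0) ∨ ¬¬T
  [2] F ∨ ¬¬T
  [3] ¬¬T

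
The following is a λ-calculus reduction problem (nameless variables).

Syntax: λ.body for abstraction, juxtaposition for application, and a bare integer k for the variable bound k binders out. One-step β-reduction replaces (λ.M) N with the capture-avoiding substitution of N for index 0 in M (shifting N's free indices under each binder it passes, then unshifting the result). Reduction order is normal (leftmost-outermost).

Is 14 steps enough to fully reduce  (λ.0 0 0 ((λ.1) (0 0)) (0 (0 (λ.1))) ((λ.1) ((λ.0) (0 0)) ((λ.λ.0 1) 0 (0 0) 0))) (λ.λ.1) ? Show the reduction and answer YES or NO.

  start: (λ.0 0 0 ((λ.1) (0 0)) (0 (0 (λ.1))) ((λ.1) ((λ.0) (0 0)) ((λ.λ.0 1) 0 (0 0) 0))) (λ.λ.1)
  step 1: (λ.λ.1) (λ.λ.1) (λ.λ.1) ((λ.λ.λ.1) ((λ.λ.1) (λ.λ.1))) ((λ.λ.1) ((λ.λ.1) (λ.λ.λ.1))) ((λ.λ.λ.1) ((λ.0) ((λ.λ.1) (λ.λ.1))) ((λ.λ.0 1) (λ.λ.1) ((λ.λ.1) (λ.λ.1)) (λ.λ.1)))
  step 2: (λ.λ.λ.1) (λ.λ.1) ((λ.λ.λ.1) ((λ.λ.1) (λ.λ.1))) ((λ.λ.1) ((λ.λ.1) (λ.λ.λ.1))) ((λ.λ.λ.1) ((λ.0) ((λ.λ.1) (λ.λ.1))) ((λ.λ.0 1) (λ.λ.1) ((λ.λ.1) (λ.λ.1)) (λ.λ.1)))
  step 3: (λ.λ.1) ((λ.λ.λ.1) ((λ.λ.1) (λ.λ.1))) ((λ.λ.1) ((λ.λ.1) (λ.λ.λ.1))) ((λ.λ.λ.1) ((λ.0) ((λ.λ.1) (λ.λ.1))) ((λ.λ.0 1) (λ.λ.1) ((λ.λ.1) (λ.λ.1)) (λ.λ.1)))
  step 4: (λ.(λ.λ.λ.1) ((λ.λ.1) (λ.λ.1))) ((λ.λ.1) ((λ.λ.1) (λ.λ.λ.1))) ((λ.λ.λ.1) ((λ.0) ((λ.λ.1) (λ.λ.1))) ((λ.λ.0 1) (λ.λ.1) ((λ.λ.1) (λ.λ.1)) (λ.λ.1)))
  step 5: (λ.λ.λ.1) ((λ.λ.1) (λ.λ.1)) ((λ.λ.λ.1) ((λ.0) ((λ.λ.1) (λ.λ.1))) ((λ.λ.0 1) (λ.λ.1) ((λ.λ.1) (λ.λ.1)) (λ.λ.1)))
  step 6: (λ.λ.1) ((λ.λ.λ.1) ((λ.0) ((λ.λ.1) (λ.λ.1))) ((λ.λ.0 1) (λ.λ.1) ((λ.λ.1) (λ.λ.1)) (λ.λ.1)))
  step 7: λ.(λ.λ.λ.1) ((λ.0) ((λ.λ.1) (λ.λ.1))) ((λ.λ.0 1) (λ.λ.1) ((λ.λ.1) (λ.λ.1)) (λ.λ.1))
  step 8: λ.(λ.λ.1) ((λ.λ.0 1) (λ.λ.1) ((λ.λ.1) (λ.λ.1)) (λ.λ.1))
  step 9: λ.λ.(λ.λ.0 1) (λ.λ.1) ((λ.λ.1) (λ.λ.1)) (λ.λ.1)
  step 10: λ.λ.(λ.0 (λ.λ.1)) ((λ.λ.1) (λ.λ.1)) (λ.λ.1)
  step 11: λ.λ.(λ.λ.1) (λ.λ.1) (λ.λ.1) (λ.λ.1)
  step 12: λ.λ.(λ.λ.λ.1) (λ.λ.1) (λ.λ.1)
  step 13: λ.λ.(λ.λ.1) (λ.λ.1)
  step 14: λ.λ.λ.λ.λ.1

Answer: YES — reaches normal form λ.λ.λ.λ.λ.1 in 14 ≤ 14 steps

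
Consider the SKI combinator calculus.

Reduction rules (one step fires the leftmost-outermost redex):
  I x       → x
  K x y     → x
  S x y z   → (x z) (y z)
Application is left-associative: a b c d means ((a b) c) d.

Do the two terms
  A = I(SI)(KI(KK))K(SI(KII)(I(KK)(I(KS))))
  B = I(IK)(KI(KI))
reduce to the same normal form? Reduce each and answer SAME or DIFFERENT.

Term A:
  start: I(SI)(KI(KK))K(SI(KII)(I(KK)(I(KS))))
  →1  SI(KI(KK))K(SI(KII)(I(KK)(I(KS))))
  →2  IK(KI(KK)K)(SI(KII)(I(KK)(I(KS))))
  →3  K(KI(KK)K)(SI(KII)(I(KK)(I(KS))))
  →4  KI(KK)K
  →5  IK
  →6  K

Term B:
  start: I(IK)(KI(KI))
  →1  IK(KI(KI))
  →2  K(KI(KI))
  →3  KI

Answer: DIFFERENT — A ⇓ K, B ⇓ KI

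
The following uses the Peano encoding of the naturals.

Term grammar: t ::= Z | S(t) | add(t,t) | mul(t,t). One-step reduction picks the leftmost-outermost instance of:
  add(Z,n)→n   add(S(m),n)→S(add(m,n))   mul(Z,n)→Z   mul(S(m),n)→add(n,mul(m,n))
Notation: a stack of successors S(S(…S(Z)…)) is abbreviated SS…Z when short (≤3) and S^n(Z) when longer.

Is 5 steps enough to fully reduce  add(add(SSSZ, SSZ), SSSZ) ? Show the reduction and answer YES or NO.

  start: add(add(SSSZ, SSZ), SSSZ)
  step 1: add(S(add(SSZ, SSZ)), SSSZ)
  step 2: S(add(add(SSZ, SSZ), SSSZ))
  step 3: S(add(S(add(SZ, SSZ)), SSSZ))
  step 4: S(S(add(add(SZ, SSZ), SSSZ)))
  step 5: S(S(add(S(add(Z, SSZ)), SSSZ)))

Answer: NO — after 5 steps the term is S(S(add(S(add(Z, SSZ)), SSSZ))), not yet normal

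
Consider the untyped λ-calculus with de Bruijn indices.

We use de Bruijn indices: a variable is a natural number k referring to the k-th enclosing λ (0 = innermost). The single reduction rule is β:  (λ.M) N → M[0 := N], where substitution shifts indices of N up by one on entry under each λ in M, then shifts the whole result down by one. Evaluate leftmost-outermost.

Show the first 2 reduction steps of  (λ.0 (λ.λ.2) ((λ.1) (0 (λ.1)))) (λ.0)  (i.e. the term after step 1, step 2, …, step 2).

Answer: after 2 steps: (λ.λ.λ.0) ((λ.λ.0) ((λ.0) (λ.λ.0)))

Reduction:
  start: (λ.0 (λ.λ.2) ((λ.1) (0 (λ.1)))) (λ.0)
  step 1: (λ.0) (λ.λ.λ.0) ((λ.λ.0) ((λ.0) (λ.λ.0)))
  step 2: (λ.λ.λ.0) ((λ.λ.0) ((λ.0) (λ.λ.0)))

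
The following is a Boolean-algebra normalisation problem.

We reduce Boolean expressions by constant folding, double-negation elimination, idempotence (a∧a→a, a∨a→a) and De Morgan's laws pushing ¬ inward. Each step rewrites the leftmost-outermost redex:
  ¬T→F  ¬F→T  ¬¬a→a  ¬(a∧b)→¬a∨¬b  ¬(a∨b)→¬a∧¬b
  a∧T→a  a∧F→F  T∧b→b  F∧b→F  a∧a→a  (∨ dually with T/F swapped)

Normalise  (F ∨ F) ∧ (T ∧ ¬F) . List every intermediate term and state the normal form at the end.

Answer: normal form = F  (in 2 steps)

Reduction:
  start: (F ∨ F) ∧ (T ∧ ¬F)
  [1] F ∧ (T ∧ ¬F)
  [2] F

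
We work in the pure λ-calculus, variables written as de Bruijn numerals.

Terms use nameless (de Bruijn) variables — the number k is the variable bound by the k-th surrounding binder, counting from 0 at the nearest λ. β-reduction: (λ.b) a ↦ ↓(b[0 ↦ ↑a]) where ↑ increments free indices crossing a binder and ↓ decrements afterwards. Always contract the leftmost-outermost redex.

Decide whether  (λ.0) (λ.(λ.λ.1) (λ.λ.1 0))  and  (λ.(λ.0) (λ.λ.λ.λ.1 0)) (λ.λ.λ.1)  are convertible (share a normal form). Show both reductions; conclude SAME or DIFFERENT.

Answer: SAME — A ⇓ λ.λ.λ.λ.1 0, B ⇓ λ.λ.λ.λ.1 0

Working:
Term A:
  start: (λ.0) (λ.(λ.λ.1) (λ.λ.1 0))
  →1  λ.(λ.λ.1) (λ.λ.1 0)
  →2  λ.λ.λ.λ.1 0

Term B:
  start: (λ.(λ.0) (λ.λ.λ.λ.1 0)) (λ.λ.λ.1)
  →1  (λ.0) (λ.λ.λ.λ.1 0)
  →2  λ.λ.λ.λ.1 0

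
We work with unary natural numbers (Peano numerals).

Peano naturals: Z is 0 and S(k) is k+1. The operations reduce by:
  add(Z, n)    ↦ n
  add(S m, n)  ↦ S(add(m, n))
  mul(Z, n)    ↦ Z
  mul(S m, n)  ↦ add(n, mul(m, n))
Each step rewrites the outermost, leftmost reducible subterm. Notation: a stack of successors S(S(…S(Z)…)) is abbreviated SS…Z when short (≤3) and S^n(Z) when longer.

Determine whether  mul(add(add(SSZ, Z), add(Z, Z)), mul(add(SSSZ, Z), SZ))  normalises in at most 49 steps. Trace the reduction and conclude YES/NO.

Answer: YES — reaches normal form S^6(Z) in 46 ≤ 49 steps

Reduction:
  start: mul(add(add(SSZ, Z), add(Z, Z)), mul(add(SSSZ, Z), SZ))
  →1  mul(add(S(add(SZ, Z)), add(Z, Z)), mul(add(SSSZ, Z), SZ))
  →2  mul(S(add(add(SZ, Z), add(Z, Z))), mul(add(SSSZ, Z), SZ))
  →3  add(mul(add(SSSZ, Z), SZ), mul(add(add(SZ, Z), add(Z, Z)), mul(add(SSSZ, Z), SZ)))
  →4  add(mul(S(add(SSZ, Z)), SZ), mul(add(add(SZ, Z), add(Z, Z)), mul(add(SSSZ, Z), SZ)))
  →5  add(add(SZ, mul(add(SSZ, Z), SZ)), mul(add(add(SZ, Z), add(Z, Z)), mul(add(SSSZ, Z), SZ)))
  →6  add(S(add(Z, mul(add(SSZ, Z), SZ))), mul(add(add(SZ, Z), add(Z, Z)), mul(add(SSSZ, Z), SZ)))
  →7  S(add(add(Z, mul(add(SSZ, Z), SZ)), mul(add(add(SZ, Z), add(Z, Z)), mul(add(SSSZ, Z), SZ))))
  →8  S(add(mul(add(SSZ, Z), SZ), mul(add(add(SZ, Z), add(Z, Z)), mul(add(SSSZ, Z), SZ))))
  →9  S(add(mul(S(add(SZ, Z)), SZ), mul(add(add(SZ, Z), add(Z, Z)), mul(add(SSSZ, Z), SZ))))
  →10  S(add(add(SZ, mul(add(SZ, Z), SZ)), mul(add(add(SZ, Z), add(Z, Z)), mul(add(SSSZ, Z), SZ))))
  →11  S(add(S(add(Z, mul(add(SZ, Z), SZ))), mul(add(add(SZ, Z), add(Z, Z)), mul(add(SSSZ, Z), SZ))))
  →12  S(S(add(add(Z, mul(add(SZ, Z), SZ)), mul(add(add(SZ, Z), add(Z, Z)), mul(add(SSSZ, Z), SZ)))))
  →13  S(S(add(mul(add(SZ, Z), SZ), mul(add(add(SZ, Z), add(Z, Z)), mul(add(SSSZ, Z), SZ)))))
  →14  S(S(add(mul(S(add(Z, Z)), SZ), mul(add(add(SZ, Z), add(Z, Z)), mul(add(SSSZ, Z), SZ)))))
  →15  S(S(add(add(SZ, mul(add(Z, Z), SZ)), mul(add(add(SZ, Z), add(Z, Z)), mul(add(SSSZ, Z), SZ)))))
  →16  S(S(add(S(add(Z, mul(add(Z, Z), SZ))), mul(add(add(SZ, Z), add(Z, Z)), mul(add(SSSZ, Z), SZ)))))
  →17  S(S(S(add(add(Z, mul(add(Z, Z), SZ)), mul(add(add(SZ, Z), add(Z, Z)), mul(add(SSSZ, Z), SZ))))))
  →18  S(S(S(add(mul(add(Z, Z), SZ), mul(add(add(SZ, Z), add(Z, Z)), mul(add(SSSZ, Z), SZ))))))
  →19  S(S(S(add(mul(Z, SZ), mul(add(add(SZ, Z), add(Z, Z)), mul(add(SSSZ, Z), SZ))))))
  →20  S(S(S(add(Z, mul(add(add(SZ, Z), add(Z, Z)), mul(add(SSSZ, Z), SZ))))))
  →21  S(S(S(mul(add(add(SZ, Z), add(Z, Z)), mul(add(SSSZ, Z), SZ)))))
  →22  S(S(S(mul(add(S(add(Z, Z)), add(Z, Z)), mul(add(SSSZ, Z), SZ)))))
  →23  S(S(S(mul(S(add(add(Z, Z), add(Z, Z))), mul(add(SSSZ, Z), SZ)))))
  →24  S(S(S(add(mul(add(SSSZ, Z), SZ), mul(add(add(Z, Z), add(Z, Z)), mul(add(SSSZ, Z), SZ))))))
  →25  S(S(S(add(mul(S(add(SSZ, Z)), SZ), mul(add(add(Z, Z), add(Z, Z)), mul(add(SSSZ, Z), SZ))))))
  →26  S(S(S(add(add(SZ, mul(add(SSZ, Z), SZ)), mul(add(add(Z, Z), add(Z, Z)), mul(add(SSSZ, Z), SZ))))))
  →27  S(S(S(add(S(add(Z, mul(add(SSZ, Z), SZ))), mul(add(add(Z, Z), add(Z, Z)), mul(add(SSSZ, Z), SZ))))))
  →28  S(S(S(S(add(add(Z, mul(add(SSZ, Z), SZ)), mul(add(add(Z, Z), add(Z, Z)), mul(add(SSSZ, Z), SZ)))))))
  →29  S(S(S(S(add(mul(add(SSZ, Z), SZ), mul(add(add(Z, Z), add(Z, Z)), mul(add(SSSZ, Z), SZ)))))))
  →30  S(S(S(S(add(mul(S(add(SZ, Z)), SZ), mul(add(add(Z, Z), add(Z, Z)), mul(add(SSSZ, Z), SZ)))))))
  →31  S(S(S(S(add(add(SZ, mul(add(SZ, Z), SZ)), mul(add(add(Z, Z), add(Z, Z)), mul(add(SSSZ, Z), SZ)))))))
  →32  S(S(S(S(add(S(add(Z, mul(add(SZ, Z), SZ))), mul(add(add(Z, Z), add(Z, Z)), mul(add(SSSZ, Z), SZ)))))))
  →33  S(S(S(S(S(add(add(Z, mul(add(SZ, Z), SZ)), mul(add(add(Z, Z), add(Z, Z)), mul(add(SSSZ, Z), SZ))))))))
  →34  S(S(S(S(S(add(mul(add(SZ, Z), SZ), mul(add(add(Z, Z), add(Z, Z)), mul(add(SSSZ, Z), SZ))))))))
  →35  S(S(S(S(S(add(mul(S(add(Z, Z)), SZ), mul(add(add(Z, Z), add(Z, Z)), mul(add(SSSZ, Z), SZ))))))))
  →36  S(S(S(S(S(add(add(SZ, mul(add(Z, Z), SZ)), mul(add(add(Z, Z), add(Z, Z)), mul(add(SSSZ, Z), SZ))))))))
  →37  S(S(S(S(S(add(S(add(Z, mul(add(Z, Z), SZ))), mul(add(add(Z, Z), add(Z, Z)), mul(add(SSSZ, Z), SZ))))))))
  →38  S(S(S(S(S(S(add(add(Z, mul(add(Z, Z), SZ)), mul(add(add(Z, Z), add(Z, Z)), mul(add(SSSZ, Z), SZ)))))))))
  →39  S(S(S(S(S(S(add(mul(add(Z, Z), SZ), mul(add(add(Z, Z), add(Z, Z)), mul(add(SSSZ, Z), SZ)))))))))
  →40  S(S(S(S(S(S(add(mul(Z, SZ), mul(add(add(Z, Z), add(Z, Z)), mul(add(SSSZ, Z), SZ)))))))))
  →41  S(S(S(S(S(S(add(Z, mul(add(add(Z, Z), add(Z, Z)), mul(add(SSSZ, Z), SZ)))))))))
  →42  S(S(S(S(S(S(mul(add(add(Z, Z), add(Z, Z)), mul(add(SSSZ, Z), SZ))))))))
  →43  S(S(S(S(S(S(mul(add(Z, add(Z, Z)), mul(add(SSSZ, Z), SZ))))))))
  →44  S(S(S(S(S(S(mul(add(Z, Z), mul(add(SSSZ, Z), SZ))))))))
  →45  S(S(S(S(S(S(mul(Z, mul(add(SSSZ, Z), SZ))))))))
  →46  S^6(Z)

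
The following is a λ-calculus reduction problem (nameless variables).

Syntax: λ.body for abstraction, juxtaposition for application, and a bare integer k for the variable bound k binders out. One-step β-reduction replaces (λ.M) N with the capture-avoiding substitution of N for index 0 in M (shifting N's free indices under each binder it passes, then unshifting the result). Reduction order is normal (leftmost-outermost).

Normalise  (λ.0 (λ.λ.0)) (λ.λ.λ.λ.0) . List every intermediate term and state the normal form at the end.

Answer: normal form = λ.λ.λ.0  (in 2 steps)

Working:
  start: (λ.0 (λ.λ.0)) (λ.λ.λ.λ.0)
  [1] (λ.λ.λ.λ.0) (λ.λ.0)
  [2] λ.λ.λ.0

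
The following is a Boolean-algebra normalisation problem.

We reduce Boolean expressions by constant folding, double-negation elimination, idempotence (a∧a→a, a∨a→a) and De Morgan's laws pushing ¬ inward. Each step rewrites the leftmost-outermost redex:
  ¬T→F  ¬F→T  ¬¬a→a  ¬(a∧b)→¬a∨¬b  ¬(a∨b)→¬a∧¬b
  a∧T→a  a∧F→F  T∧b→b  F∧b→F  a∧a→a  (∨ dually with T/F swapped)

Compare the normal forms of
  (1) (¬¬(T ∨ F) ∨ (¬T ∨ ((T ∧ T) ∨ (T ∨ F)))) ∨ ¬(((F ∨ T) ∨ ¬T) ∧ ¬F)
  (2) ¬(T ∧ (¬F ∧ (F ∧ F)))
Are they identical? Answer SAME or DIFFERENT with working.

Term A:
  start: (¬¬(T ∨ F) ∨ (¬T ∨ ((T ∧ T) ∨ (T ∨ F)))) ∨ ¬(((F ∨ T) ∨ ¬T) ∧ ¬F)
  [1] ((T ∨ F) ∨ (¬T ∨ ((T ∧ T) ∨ (T ∨ F)))) ∨ ¬(((F ∨ T) ∨ ¬T) ∧ ¬F)
  [2] (T ∨ (¬T ∨ ((T ∧ T) ∨ (T ∨ F)))) ∨ ¬(((F ∨ T) ∨ ¬T) ∧ ¬F)
  [3] T ∨ ¬(((F ∨ T) ∨ ¬T) ∧ ¬F)
  [4] T

Term B:
  start: ¬(T ∧ (¬F ∧ (F ∧ F)))
  [1] ¬T ∨ ¬(¬F ∧ (F ∧ F))
  [2] F ∨ ¬(¬F ∧ (F ∧ F))
  [3] ¬(¬F ∧ (F ∧ F))
  [4] ¬¬F ∨ ¬(F ∧ F)
  [5] F ∨ ¬(F ∧ F)
  [6] ¬(F ∧ F)
  [7] ¬F ∨ ¬F
  [8] ¬F
  [9] T

Answer: SAME — A ⇓ T, B ⇓ T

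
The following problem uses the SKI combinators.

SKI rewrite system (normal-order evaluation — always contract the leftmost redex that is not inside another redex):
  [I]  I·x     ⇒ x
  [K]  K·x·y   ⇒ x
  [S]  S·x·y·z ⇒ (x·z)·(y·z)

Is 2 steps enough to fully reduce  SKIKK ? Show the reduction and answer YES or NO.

Answer: YES — reaches normal form KK in 2 ≤ 2 steps

Derivation:
  start: SKIKK
  [1] KK(IK)K
  [2] KK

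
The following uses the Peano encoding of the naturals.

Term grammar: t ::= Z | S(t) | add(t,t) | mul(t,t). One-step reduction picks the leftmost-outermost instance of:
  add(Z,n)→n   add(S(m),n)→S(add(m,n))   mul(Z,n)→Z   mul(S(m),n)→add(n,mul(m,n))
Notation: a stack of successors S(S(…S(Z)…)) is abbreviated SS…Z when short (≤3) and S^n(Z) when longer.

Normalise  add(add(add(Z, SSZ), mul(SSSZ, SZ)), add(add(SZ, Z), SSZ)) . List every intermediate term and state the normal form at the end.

Answer: normal form = S^8(Z)  (in 24 steps)

Derivation:
  start: add(add(add(Z, SSZ), mul(SSSZ, SZ)), add(add(SZ, Z), SSZ))
  [1] add(add(SSZ, mul(SSSZ, SZ)), add(add(SZ, Z), SSZ))
  [2] add(S(add(SZ, mul(SSSZ, SZ))), add(add(SZ, Z), SSZ))
  [3] S(add(add(SZ, mul(SSSZ, SZ)), add(add(SZ, Z), SSZ)))
  [4] S(add(S(add(Z, mul(SSSZ, SZ))), add(add(SZ, Z), SSZ)))
  [5] S(S(add(add(Z, mul(SSSZ, SZ)), add(add(SZ, Z), SSZ))))
  [6] S(S(add(mul(SSSZ, SZ), add(add(SZ, Z), SSZ))))
  [7] S(S(add(add(SZ, mul(SSZ, SZ)), add(add(SZ, Z), SSZ))))
  [8] S(S(add(S(add(Z, mul(SSZ, SZ))), add(add(SZ, Z), SSZ))))
  [9] S(S(S(add(add(Z, mul(SSZ, SZ)), add(add(SZ, Z), SSZ)))))
  [10] S(S(S(add(mul(SSZ, SZ), add(add(SZ, Z), SSZ)))))
  [11] S(S(S(add(add(SZ, mul(SZ, SZ)), add(add(SZ, Z), SSZ)))))
  [12] S(S(S(add(S(add(Z, mul(SZ, SZ))), add(add(SZ, Z), SSZ)))))
  [13] S(S(S(S(add(add(Z, mul(SZ, SZ)), add(add(SZ, Z), SSZ))))))
  [14] S(S(S(S(add(mul(SZ, SZ), add(add(SZ, Z), SSZ))))))
  [15] S(S(S(S(add(add(SZ, mul(Z, SZ)), add(add(SZ, Z), SSZ))))))
  [16] S(S(S(S(add(S(add(Z, mul(Z, SZ))), add(add(SZ, Z), SSZ))))))
  [17] S(S(S(S(S(add(add(Z, mul(Z, SZ)), add(add(SZ, Z), SSZ)))))))
  [18] S(S(S(S(S(add(mul(Z, SZ), add(add(SZ, Z), SSZ)))))))
  [19] S(S(S(S(S(add(Z, add(add(SZ, Z), SSZ)))))))
  [20] S(S(S(S(S(add(add(SZ, Z), SSZ))))))
  [21] S(S(S(S(S(add(S(add(Z, Z)), SSZ))))))
  [22] S(S(S(S(S(S(add(add(Z, Z), SSZ)))))))
  [23] S(S(S(S(S(S(add(Z, SSZ)))))))
  [24] S^8(Z)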